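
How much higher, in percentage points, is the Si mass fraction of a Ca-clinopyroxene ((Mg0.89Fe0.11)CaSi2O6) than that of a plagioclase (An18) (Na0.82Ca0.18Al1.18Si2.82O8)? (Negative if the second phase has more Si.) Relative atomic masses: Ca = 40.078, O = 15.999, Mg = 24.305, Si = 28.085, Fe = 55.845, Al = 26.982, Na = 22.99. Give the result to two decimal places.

First mineral: 56.170 g Si in 220.016 g formula = 25.53 wt% Si.
Second mineral: 79.200 g Si in 265.096 g formula = 29.88 wt% Si.
25.53% − 29.88% gives a difference of -4.35 percentage points.

-4.35 percentage points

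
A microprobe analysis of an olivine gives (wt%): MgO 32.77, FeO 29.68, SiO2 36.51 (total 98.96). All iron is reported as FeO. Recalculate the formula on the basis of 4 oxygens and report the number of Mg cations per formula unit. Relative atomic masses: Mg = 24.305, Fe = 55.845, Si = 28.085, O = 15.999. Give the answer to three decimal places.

1.332 Mg apfu

32.77 wt% MgO ÷ 40.304 g/mol = 0.81307 mol, giving 0.81307 Mg and 0.81307 O.
29.68 wt% FeO ÷ 71.844 g/mol = 0.41312 mol, giving 0.41312 Fe and 0.41312 O.
36.51 wt% SiO2 ÷ 60.083 g/mol = 0.60766 mol, giving 0.60766 Si and 1.21532 O.
Oxygen sums to 2.44151; scaling by 4/2.44151 = 1.63833 puts the formula on 4 O.
Mg: 0.81307 × 1.63833 = 1.332 atoms per formula unit.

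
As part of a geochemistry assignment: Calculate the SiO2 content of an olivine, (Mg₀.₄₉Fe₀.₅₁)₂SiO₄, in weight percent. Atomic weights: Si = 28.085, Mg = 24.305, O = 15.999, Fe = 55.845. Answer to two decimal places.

Formula mass = 172.862 g/mol.
1 Si → 1.0000 mol SiO2 per formula unit; M(SiO2) = 60.083, so SiO2 mass = 60.083 g.
60.083/172.862 × 100 = 34.76 wt%.

34.76 wt%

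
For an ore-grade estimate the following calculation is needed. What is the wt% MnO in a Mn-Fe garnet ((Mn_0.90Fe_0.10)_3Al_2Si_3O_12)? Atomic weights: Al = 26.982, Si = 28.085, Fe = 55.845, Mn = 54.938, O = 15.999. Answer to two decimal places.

38.67 wt%

M((Mn_0.90Fe_0.10)_3Al_2Si_3O_12) = 495.293 g/mol; M(MnO) = 70.937 g/mol.
Moles MnO per formula unit = 2.70 Mn ÷ 1 = 2.7000.
MnO fraction = (2.7000 × 70.937) / 495.293 = 191.530/495.293 = 0.3867.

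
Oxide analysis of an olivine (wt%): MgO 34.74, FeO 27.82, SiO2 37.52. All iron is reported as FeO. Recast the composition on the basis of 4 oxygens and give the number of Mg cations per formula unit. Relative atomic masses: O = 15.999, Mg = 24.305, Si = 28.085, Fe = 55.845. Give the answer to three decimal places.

1.380 Mg apfu

MgO (M=40.304): mol = 0.86195; Mg = 0.86195, O = 0.86195.
FeO (M=71.844): mol = 0.38723; Fe = 0.38723, O = 0.38723.
SiO2 (M=60.083): mol = 0.62447; Si = 0.62447, O = 1.24894.
ΣO = 2.49812; factor = 4/ΣO = 1.60120.
Mg apfu = 0.86195 × 1.60120 = 1.380.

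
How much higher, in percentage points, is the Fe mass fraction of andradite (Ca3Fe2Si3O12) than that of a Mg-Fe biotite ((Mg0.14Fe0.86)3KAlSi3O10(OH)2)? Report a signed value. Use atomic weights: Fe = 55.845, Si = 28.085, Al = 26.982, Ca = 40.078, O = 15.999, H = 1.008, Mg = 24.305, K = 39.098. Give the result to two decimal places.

-6.92 percentage points

M(Ca3Fe2Si3O12) = 508.167 g/mol, so wt% Fe = 111.690/508.167 × 100 = 21.98%.
M((Mg0.14Fe0.86)3KAlSi3O10(OH)2) = 498.627 g/mol, so wt% Fe = 144.080/498.627 × 100 = 28.90%.
21.98 − 28.90 = -6.92 pp.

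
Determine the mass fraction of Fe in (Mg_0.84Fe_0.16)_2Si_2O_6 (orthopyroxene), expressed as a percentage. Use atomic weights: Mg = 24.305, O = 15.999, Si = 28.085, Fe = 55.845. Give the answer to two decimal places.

Formula mass = 1.68×24.305 + 0.32×55.845 + 2×28.085 + 6×15.999 = 210.867 g/mol, of which 17.870 g is Fe.
So Fe makes up 17.870/210.867 = 0.0847 of the mass, i.e. 8.47%.

8.47 weight percent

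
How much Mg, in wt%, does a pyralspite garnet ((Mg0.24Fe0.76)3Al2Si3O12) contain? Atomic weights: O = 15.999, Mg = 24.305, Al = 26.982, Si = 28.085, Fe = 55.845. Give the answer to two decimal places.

3.68 wt%

Formula mass = 0.72*24.305 + 2.28*55.845 + 2*26.982 + 3*28.085 + 12*15.999 = 475.033 g/mol, of which 17.500 g is Mg.
So Mg makes up 17.500/475.033 = 0.0368 of the mass, i.e. 3.68%.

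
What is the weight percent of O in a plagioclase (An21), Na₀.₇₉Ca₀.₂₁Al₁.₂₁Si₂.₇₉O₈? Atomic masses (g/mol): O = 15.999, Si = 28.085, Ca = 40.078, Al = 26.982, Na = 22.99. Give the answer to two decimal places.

Molar mass of Na₀.₇₉Ca₀.₂₁Al₁.₂₁Si₂.₇₉O₈: 0.79×22.99 + 0.21×40.078 + 1.21×26.982 + 2.79×28.085 + 8×15.999 = 265.576 g/mol.
Mass of O per formula unit: 8 × 15.999 = 127.992 g.
Weight fraction O = 127.992 / 265.576 = 0.4819.

48.19 weight percent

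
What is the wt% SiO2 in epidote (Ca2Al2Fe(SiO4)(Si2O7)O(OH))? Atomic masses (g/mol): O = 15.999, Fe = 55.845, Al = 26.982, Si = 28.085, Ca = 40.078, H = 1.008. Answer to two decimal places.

M(Ca2Al2Fe(SiO4)(Si2O7)O(OH)) = 483.215 g/mol; M(SiO2) = 60.083 g/mol.
Moles SiO2 per formula unit = 3 Si ÷ 1 = 3.0000.
SiO2 fraction = (3.0000 × 60.083) / 483.215 = 180.249/483.215 = 0.3730.

37.30 wt%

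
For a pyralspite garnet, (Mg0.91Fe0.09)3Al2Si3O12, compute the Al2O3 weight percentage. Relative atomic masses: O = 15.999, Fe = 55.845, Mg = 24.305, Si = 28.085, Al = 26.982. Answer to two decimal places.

24.77 wt%

Formula mass = 411.638 g/mol.
2 Al → 1.0000 mol Al2O3 per formula unit; M(Al2O3) = 101.961, so Al2O3 mass = 101.961 g.
101.961/411.638 × 100 = 24.77 wt%.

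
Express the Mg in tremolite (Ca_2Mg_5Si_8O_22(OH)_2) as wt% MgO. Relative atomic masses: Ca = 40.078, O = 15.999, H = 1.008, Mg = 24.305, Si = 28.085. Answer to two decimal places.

24.81 wt%

Molar mass of Ca_2Mg_5Si_8O_22(OH)_2 = 2×40.078 + 5×24.305 + 8×28.085 + 24×15.999 + 2×1.008 = 812.353 g/mol.
Each formula unit contains 5 Mg, equivalent to 5/1 = 5.0000 mol MgO.
M(MgO) = 1×24.305 + 1×15.999 = 40.304 g/mol.
Mass of MgO per formula unit = 5.0000 × 40.304 = 201.520 g.
MgO wt% = 201.520 / 812.353 × 100 = 24.81%.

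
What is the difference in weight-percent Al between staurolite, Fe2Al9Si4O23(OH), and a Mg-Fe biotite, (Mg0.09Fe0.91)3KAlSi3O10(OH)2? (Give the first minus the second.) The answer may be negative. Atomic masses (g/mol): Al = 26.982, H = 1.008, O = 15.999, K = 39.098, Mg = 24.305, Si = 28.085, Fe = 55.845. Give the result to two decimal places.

23.15 percentage points

First mineral: 242.838 g Al in 851.852 g formula = 28.51 wt% Al.
Second mineral: 26.982 g Al in 503.358 g formula = 5.36 wt% Al.
28.51% − 5.36% gives a difference of 23.15 percentage points.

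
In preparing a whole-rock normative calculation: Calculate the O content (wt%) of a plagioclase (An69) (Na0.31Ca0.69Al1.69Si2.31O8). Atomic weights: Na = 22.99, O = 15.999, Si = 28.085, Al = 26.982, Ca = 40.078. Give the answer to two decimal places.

M(Na0.31Ca0.69Al1.69Si2.31O8) = 273.249 g/mol.
O contributes 8 × 15.999 = 127.992 g per mole.
127.992/273.249 = 0.4684 → 46.84%.

46.84 wt%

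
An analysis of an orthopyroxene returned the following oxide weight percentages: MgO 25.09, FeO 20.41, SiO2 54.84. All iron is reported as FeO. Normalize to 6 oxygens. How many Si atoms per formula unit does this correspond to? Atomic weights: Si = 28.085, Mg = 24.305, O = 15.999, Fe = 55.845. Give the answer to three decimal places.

25.09 wt% MgO ÷ 40.304 g/mol = 0.62252 mol, giving 0.62252 Mg and 0.62252 O.
20.41 wt% FeO ÷ 71.844 g/mol = 0.28409 mol, giving 0.28409 Fe and 0.28409 O.
54.84 wt% SiO2 ÷ 60.083 g/mol = 0.91274 mol, giving 0.91274 Si and 1.82548 O.
Oxygen sums to 2.73209; scaling by 6/2.73209 = 2.19612 puts the formula on 6 O.
Si: 0.91274 × 2.19612 = 2.004 atoms per formula unit.

2.004 Si apfu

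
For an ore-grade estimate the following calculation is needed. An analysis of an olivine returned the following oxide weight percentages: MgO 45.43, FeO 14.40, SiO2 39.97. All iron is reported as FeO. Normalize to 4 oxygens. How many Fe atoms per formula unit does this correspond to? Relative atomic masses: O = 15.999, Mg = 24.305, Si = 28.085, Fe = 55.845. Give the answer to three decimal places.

45.43 wt% MgO ÷ 40.304 g/mol = 1.12718 mol, giving 1.12718 Mg and 1.12718 O.
14.40 wt% FeO ÷ 71.844 g/mol = 0.20043 mol, giving 0.20043 Fe and 0.20043 O.
39.97 wt% SiO2 ÷ 60.083 g/mol = 0.66525 mol, giving 0.66525 Si and 1.33050 O.
Oxygen sums to 2.65811; scaling by 4/2.65811 = 1.50483 puts the formula on 4 O.
Fe: 0.20043 × 1.50483 = 0.302 atoms per formula unit.

0.302 Fe apfu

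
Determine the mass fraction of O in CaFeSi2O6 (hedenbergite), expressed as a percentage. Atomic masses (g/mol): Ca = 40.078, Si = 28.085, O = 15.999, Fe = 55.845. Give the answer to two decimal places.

Molar mass of CaFeSi2O6: 1·40.078 + 1·55.845 + 2·28.085 + 6·15.999 = 248.087 g/mol.
Mass of O per formula unit: 6 × 15.999 = 95.994 g.
Weight fraction O = 95.994 / 248.087 = 0.3869.

38.69 mass %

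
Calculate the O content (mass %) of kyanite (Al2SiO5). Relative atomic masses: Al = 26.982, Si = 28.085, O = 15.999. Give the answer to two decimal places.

Molar mass of Al2SiO5: 2×26.982 + 1×28.085 + 5×15.999 = 162.044 g/mol.
Mass of O per formula unit: 5 × 15.999 = 79.995 g.
Weight fraction O = 79.995 / 162.044 = 0.4937.

49.37 mass %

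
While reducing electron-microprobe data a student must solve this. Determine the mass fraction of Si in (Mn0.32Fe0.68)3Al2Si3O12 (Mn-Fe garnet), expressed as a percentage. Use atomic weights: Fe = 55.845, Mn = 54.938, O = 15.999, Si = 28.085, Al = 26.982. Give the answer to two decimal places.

16.96 weight percent

M((Mn0.32Fe0.68)3Al2Si3O12) = 496.871 g/mol.
Si contributes 3 × 28.085 = 84.255 g per mole.
84.255/496.871 = 0.1696 → 16.96%.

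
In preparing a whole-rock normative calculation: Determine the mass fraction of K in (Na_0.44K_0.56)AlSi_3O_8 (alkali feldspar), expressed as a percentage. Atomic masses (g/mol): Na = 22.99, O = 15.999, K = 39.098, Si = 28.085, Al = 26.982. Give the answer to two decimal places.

M((Na_0.44K_0.56)AlSi_3O_8) = 271.239 g/mol.
K contributes 0.56 × 39.098 = 21.895 g per mole.
21.895/271.239 = 0.0807 → 8.07%.

8.07 weight percent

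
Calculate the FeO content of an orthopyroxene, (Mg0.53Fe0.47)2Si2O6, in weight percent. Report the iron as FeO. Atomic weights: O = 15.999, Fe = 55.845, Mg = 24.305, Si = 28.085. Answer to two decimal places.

M((Mg0.53Fe0.47)2Si2O6) = 230.422 g/mol; M(FeO) = 71.844 g/mol.
Moles FeO per formula unit = 0.94 Fe ÷ 1 = 0.9400.
FeO fraction = (0.9400 × 71.844) / 230.422 = 67.533/230.422 = 0.2931.

29.31 wt%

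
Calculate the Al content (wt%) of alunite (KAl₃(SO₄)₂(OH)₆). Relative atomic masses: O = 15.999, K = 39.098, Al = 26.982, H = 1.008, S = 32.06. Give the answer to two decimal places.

Formula mass = 1·39.098 + 3·26.982 + 2·32.06 + 14·15.999 + 6·1.008 = 414.198 g/mol, of which 80.946 g is Al.
So Al makes up 80.946/414.198 = 0.1954 of the mass, i.e. 19.54%.

19.54 wt%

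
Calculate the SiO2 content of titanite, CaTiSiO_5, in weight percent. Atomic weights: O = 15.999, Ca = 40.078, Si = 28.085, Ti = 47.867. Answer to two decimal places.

Formula mass = 196.025 g/mol.
1 Si → 1.0000 mol SiO2 per formula unit; M(SiO2) = 60.083, so SiO2 mass = 60.083 g.
60.083/196.025 × 100 = 30.65 wt%.

30.65 wt%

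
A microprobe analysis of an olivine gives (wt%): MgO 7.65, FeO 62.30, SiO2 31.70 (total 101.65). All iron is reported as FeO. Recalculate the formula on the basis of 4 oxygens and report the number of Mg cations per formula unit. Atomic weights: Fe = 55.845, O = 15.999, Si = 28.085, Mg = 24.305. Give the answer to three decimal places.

0.359 Mg apfu

7.65 wt% MgO ÷ 40.304 g/mol = 0.18981 mol, giving 0.18981 Mg and 0.18981 O.
62.30 wt% FeO ÷ 71.844 g/mol = 0.86716 mol, giving 0.86716 Fe and 0.86716 O.
31.70 wt% SiO2 ÷ 60.083 g/mol = 0.52760 mol, giving 0.52760 Si and 1.05520 O.
Oxygen sums to 2.11217; scaling by 4/2.11217 = 1.89379 puts the formula on 4 O.
Mg: 0.18981 × 1.89379 = 0.359 atoms per formula unit.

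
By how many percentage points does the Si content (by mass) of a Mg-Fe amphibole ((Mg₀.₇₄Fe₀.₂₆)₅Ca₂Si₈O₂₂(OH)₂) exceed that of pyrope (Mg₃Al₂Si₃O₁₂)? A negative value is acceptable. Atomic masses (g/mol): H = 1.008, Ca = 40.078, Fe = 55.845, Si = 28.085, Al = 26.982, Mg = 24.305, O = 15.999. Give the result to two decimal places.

5.43 percentage points

Si in (Mg₀.₇₄Fe₀.₂₆)₅Ca₂Si₈O₂₂(OH)₂: molar mass 853.355 g/mol; 8×28.085 = 224.680 g → 26.33 wt%.
Si in Mg₃Al₂Si₃O₁₂: molar mass 403.122 g/mol; 3×28.085 = 84.255 g → 20.90 wt%.
Difference = 26.33 − 20.90 = 5.43 percentage points.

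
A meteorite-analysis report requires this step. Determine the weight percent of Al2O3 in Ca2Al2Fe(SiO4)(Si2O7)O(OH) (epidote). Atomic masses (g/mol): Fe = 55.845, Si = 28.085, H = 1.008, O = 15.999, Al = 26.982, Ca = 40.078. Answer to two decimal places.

21.10 wt%

Formula mass = 483.215 g/mol.
2 Al → 1.0000 mol Al2O3 per formula unit; M(Al2O3) = 101.961, so Al2O3 mass = 101.961 g.
101.961/483.215 × 100 = 21.10 wt%.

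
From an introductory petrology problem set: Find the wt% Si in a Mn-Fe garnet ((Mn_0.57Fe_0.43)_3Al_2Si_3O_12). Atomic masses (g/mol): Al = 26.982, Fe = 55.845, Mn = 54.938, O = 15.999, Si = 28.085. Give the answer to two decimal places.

Formula mass = 1.71×54.938 + 1.29×55.845 + 2×26.982 + 3×28.085 + 12×15.999 = 496.191 g/mol, of which 84.255 g is Si.
So Si makes up 84.255/496.191 = 0.1698 of the mass, i.e. 16.98%.

16.98 weight percent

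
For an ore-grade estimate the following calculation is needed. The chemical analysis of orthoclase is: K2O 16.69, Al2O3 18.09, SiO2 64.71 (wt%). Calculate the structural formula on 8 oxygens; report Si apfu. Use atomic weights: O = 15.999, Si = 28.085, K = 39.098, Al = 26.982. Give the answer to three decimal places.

K2O: 16.69/94.195 = 0.17719 mol → 0.35438 mol K, 0.17719 mol O.
Al2O3: 18.09/101.961 = 0.17742 mol → 0.35484 mol Al, 0.53226 mol O.
SiO2: 64.71/60.083 = 1.07701 mol → 1.07701 mol Si, 2.15402 mol O.
Total oxygen = 2.86347 mol. Normalization factor = 8/2.86347 = 2.79381.
Si per 8 O = 1.07701 × 2.79381 = 3.009.

3.009 Si apfu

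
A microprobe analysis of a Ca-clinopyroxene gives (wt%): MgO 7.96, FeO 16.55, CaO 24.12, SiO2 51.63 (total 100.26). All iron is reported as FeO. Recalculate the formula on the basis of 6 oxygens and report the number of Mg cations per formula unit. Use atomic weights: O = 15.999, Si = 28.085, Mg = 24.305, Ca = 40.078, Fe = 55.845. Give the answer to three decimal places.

0.460 Mg apfu

MgO (M=40.304): mol = 0.19750; Mg = 0.19750, O = 0.19750.
FeO (M=71.844): mol = 0.23036; Fe = 0.23036, O = 0.23036.
CaO (M=56.077): mol = 0.43012; Ca = 0.43012, O = 0.43012.
SiO2 (M=60.083): mol = 0.85931; Si = 0.85931, O = 1.71862.
ΣO = 2.57660; factor = 6/ΣO = 2.32865.
Mg apfu = 0.19750 × 2.32865 = 0.460.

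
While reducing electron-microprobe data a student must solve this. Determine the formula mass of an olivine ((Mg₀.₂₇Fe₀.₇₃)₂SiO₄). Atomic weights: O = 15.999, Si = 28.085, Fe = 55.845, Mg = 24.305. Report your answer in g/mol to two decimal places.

186.74 g/mol

The formula mass is the sum 0.54*24.305 + 1.46*55.845 + 1*28.085 + 4*15.999.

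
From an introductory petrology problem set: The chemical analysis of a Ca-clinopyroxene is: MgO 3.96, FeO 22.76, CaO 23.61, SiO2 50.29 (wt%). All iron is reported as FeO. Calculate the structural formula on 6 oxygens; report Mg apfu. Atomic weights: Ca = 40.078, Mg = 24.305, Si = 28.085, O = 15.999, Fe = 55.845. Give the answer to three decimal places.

MgO (M=40.304): mol = 0.09825; Mg = 0.09825, O = 0.09825.
FeO (M=71.844): mol = 0.31680; Fe = 0.31680, O = 0.31680.
CaO (M=56.077): mol = 0.42103; Ca = 0.42103, O = 0.42103.
SiO2 (M=60.083): mol = 0.83701; Si = 0.83701, O = 1.67402.
ΣO = 2.51010; factor = 6/ΣO = 2.39034.
Mg apfu = 0.09825 × 2.39034 = 0.235.

0.235 Mg apfu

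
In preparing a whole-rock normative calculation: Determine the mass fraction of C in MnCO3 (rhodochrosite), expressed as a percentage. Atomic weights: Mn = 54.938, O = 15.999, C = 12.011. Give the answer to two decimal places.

10.45 weight percent

Formula mass = 1·54.938 + 1·12.011 + 3·15.999 = 114.946 g/mol, of which 12.011 g is C.
So C makes up 12.011/114.946 = 0.1045 of the mass, i.e. 10.45%.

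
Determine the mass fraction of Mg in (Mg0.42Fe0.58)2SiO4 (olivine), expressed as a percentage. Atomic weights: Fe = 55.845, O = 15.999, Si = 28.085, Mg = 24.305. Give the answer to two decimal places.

11.52 weight percent

Formula mass = 0.84*24.305 + 1.16*55.845 + 1*28.085 + 4*15.999 = 177.277 g/mol, of which 20.416 g is Mg.
So Mg makes up 20.416/177.277 = 0.1152 of the mass, i.e. 11.52%.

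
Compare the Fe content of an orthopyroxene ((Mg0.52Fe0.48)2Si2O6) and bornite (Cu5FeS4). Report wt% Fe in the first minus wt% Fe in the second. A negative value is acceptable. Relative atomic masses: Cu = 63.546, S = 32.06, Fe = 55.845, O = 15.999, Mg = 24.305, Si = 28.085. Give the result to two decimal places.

12.07 percentage points

First mineral: 53.611 g Fe in 231.052 g formula = 23.20 wt% Fe.
Second mineral: 55.845 g Fe in 501.815 g formula = 11.13 wt% Fe.
23.20% − 11.13% gives a difference of 12.07 percentage points.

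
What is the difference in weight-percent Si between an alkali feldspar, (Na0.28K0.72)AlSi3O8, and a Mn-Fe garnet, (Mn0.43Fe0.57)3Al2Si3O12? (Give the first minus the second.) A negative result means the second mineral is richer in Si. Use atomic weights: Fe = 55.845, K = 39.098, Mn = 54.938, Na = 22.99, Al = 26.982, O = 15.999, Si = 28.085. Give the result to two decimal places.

First mineral: 84.255 g Si in 273.817 g formula = 30.77 wt% Si.
Second mineral: 84.255 g Si in 496.572 g formula = 16.97 wt% Si.
30.77% − 16.97% gives a difference of 13.80 percentage points.

13.80 percentage points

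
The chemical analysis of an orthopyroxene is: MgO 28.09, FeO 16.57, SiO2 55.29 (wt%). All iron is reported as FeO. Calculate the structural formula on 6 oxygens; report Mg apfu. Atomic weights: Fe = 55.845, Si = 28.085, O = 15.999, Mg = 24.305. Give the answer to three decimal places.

28.09 wt% MgO ÷ 40.304 g/mol = 0.69695 mol, giving 0.69695 Mg and 0.69695 O.
16.57 wt% FeO ÷ 71.844 g/mol = 0.23064 mol, giving 0.23064 Fe and 0.23064 O.
55.29 wt% SiO2 ÷ 60.083 g/mol = 0.92023 mol, giving 0.92023 Si and 1.84046 O.
Oxygen sums to 2.76805; scaling by 6/2.76805 = 2.16759 puts the formula on 6 O.
Mg: 0.69695 × 2.16759 = 1.511 atoms per formula unit.

1.511 Mg apfu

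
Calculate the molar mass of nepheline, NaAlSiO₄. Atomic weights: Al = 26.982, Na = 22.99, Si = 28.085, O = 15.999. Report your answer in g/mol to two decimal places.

142.05 g/mol

M = 1·22.99 + 1·26.982 + 1·28.085 + 4·15.999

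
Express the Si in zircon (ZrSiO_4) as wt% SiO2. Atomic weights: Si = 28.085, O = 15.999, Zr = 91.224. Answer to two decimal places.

32.78 wt%

M(ZrSiO_4) = 183.305 g/mol; M(SiO2) = 60.083 g/mol.
Moles SiO2 per formula unit = 1 Si ÷ 1 = 1.0000.
SiO2 fraction = (1.0000 × 60.083) / 183.305 = 60.083/183.305 = 0.3278.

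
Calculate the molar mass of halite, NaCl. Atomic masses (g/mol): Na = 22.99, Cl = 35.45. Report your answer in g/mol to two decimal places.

The formula mass is the sum 1·22.99 + 1·35.45.

58.44 g/mol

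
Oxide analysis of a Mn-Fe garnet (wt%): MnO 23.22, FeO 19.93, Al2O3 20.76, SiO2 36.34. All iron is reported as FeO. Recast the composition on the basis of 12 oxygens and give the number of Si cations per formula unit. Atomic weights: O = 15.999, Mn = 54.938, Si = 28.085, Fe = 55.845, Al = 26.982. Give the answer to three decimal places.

23.22 wt% MnO ÷ 70.937 g/mol = 0.32733 mol, giving 0.32733 Mn and 0.32733 O.
19.93 wt% FeO ÷ 71.844 g/mol = 0.27741 mol, giving 0.27741 Fe and 0.27741 O.
20.76 wt% Al2O3 ÷ 101.961 g/mol = 0.20361 mol, giving 0.40722 Al and 0.61083 O.
36.34 wt% SiO2 ÷ 60.083 g/mol = 0.60483 mol, giving 0.60483 Si and 1.20966 O.
Oxygen sums to 2.42523; scaling by 12/2.42523 = 4.94798 puts the formula on 12 O.
Si: 0.60483 × 4.94798 = 2.993 atoms per formula unit.

2.993 Si apfu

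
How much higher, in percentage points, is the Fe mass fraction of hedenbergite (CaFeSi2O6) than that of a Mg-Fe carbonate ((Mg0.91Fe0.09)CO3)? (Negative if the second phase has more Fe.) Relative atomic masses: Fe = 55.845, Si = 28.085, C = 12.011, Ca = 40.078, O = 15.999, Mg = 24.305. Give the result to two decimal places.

Fe in CaFeSi2O6: molar mass 248.087 g/mol; 1×55.845 = 55.845 g → 22.51 wt%.
Fe in (Mg0.91Fe0.09)CO3: molar mass 87.152 g/mol; 0.09×55.845 = 5.026 g → 5.77 wt%.
Difference = 22.51 − 5.77 = 16.74 percentage points.

16.74 percentage points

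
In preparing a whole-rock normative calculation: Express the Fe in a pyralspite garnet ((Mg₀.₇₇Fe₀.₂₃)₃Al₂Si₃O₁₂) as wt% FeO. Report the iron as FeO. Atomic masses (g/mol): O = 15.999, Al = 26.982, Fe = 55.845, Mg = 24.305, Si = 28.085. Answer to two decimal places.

11.67 wt%

M((Mg₀.₇₇Fe₀.₂₃)₃Al₂Si₃O₁₂) = 424.885 g/mol; M(FeO) = 71.844 g/mol.
Moles FeO per formula unit = 0.69 Fe ÷ 1 = 0.6900.
FeO fraction = (0.6900 × 71.844) / 424.885 = 49.572/424.885 = 0.1167.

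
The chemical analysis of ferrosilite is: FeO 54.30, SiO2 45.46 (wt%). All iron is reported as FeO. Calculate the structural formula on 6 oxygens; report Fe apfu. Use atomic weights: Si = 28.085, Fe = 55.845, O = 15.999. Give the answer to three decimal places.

54.30 wt% FeO ÷ 71.844 g/mol = 0.75580 mol, giving 0.75580 Fe and 0.75580 O.
45.46 wt% SiO2 ÷ 60.083 g/mol = 0.75662 mol, giving 0.75662 Si and 1.51324 O.
Oxygen sums to 2.26904; scaling by 6/2.26904 = 2.64429 puts the formula on 6 O.
Fe: 0.75580 × 2.64429 = 1.999 atoms per formula unit.

1.999 Fe apfu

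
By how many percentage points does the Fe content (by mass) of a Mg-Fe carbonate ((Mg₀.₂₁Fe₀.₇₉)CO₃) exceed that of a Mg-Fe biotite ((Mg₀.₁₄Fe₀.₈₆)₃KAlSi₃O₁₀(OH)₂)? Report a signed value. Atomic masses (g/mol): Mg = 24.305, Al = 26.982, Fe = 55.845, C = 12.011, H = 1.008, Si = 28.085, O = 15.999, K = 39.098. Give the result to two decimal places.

11.49 percentage points

M((Mg₀.₂₁Fe₀.₇₉)CO₃) = 109.230 g/mol, so wt% Fe = 44.118/109.230 × 100 = 40.39%.
M((Mg₀.₁₄Fe₀.₈₆)₃KAlSi₃O₁₀(OH)₂) = 498.627 g/mol, so wt% Fe = 144.080/498.627 × 100 = 28.90%.
40.39 − 28.90 = 11.49 pp.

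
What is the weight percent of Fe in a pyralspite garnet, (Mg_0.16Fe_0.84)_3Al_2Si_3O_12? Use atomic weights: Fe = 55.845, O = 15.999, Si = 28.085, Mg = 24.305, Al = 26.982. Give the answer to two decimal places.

29.16 weight percent

Molar mass of (Mg_0.16Fe_0.84)_3Al_2Si_3O_12: 0.48×24.305 + 2.52×55.845 + 2×26.982 + 3×28.085 + 12×15.999 = 482.603 g/mol.
Mass of Fe per formula unit: 2.52 × 55.845 = 140.729 g.
Weight fraction Fe = 140.729 / 482.603 = 0.2916.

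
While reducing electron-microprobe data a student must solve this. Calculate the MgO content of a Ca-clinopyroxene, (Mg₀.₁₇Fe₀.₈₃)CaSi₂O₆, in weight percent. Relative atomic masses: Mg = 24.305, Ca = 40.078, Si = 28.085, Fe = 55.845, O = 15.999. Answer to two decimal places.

2.82 wt%

Molar mass of (Mg₀.₁₇Fe₀.₈₃)CaSi₂O₆ = 0.17*24.305 + 0.83*55.845 + 1*40.078 + 2*28.085 + 6*15.999 = 242.725 g/mol.
Each formula unit contains 0.17 Mg, equivalent to 0.17/1 = 0.1700 mol MgO.
M(MgO) = 1×24.305 + 1×15.999 = 40.304 g/mol.
Mass of MgO per formula unit = 0.1700 × 40.304 = 6.852 g.
MgO wt% = 6.852 / 242.725 × 100 = 2.82%.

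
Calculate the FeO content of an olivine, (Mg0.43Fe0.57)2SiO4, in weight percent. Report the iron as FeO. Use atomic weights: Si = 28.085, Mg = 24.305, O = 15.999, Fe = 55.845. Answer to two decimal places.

46.36 wt%

Molar mass of (Mg0.43Fe0.57)2SiO4 = 0.86×24.305 + 1.14×55.845 + 1×28.085 + 4×15.999 = 176.647 g/mol.
Each formula unit contains 1.14 Fe, equivalent to 1.14/1 = 1.1400 mol FeO.
M(FeO) = 1×55.845 + 1×15.999 = 71.844 g/mol.
Mass of FeO per formula unit = 1.1400 × 71.844 = 81.902 g.
FeO wt% = 81.902 / 176.647 × 100 = 46.36%.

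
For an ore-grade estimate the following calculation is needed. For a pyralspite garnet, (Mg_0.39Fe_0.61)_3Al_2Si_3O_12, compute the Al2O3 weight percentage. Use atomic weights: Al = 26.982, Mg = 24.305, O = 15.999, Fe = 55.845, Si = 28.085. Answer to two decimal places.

22.13 wt%

Formula mass = 460.840 g/mol.
2 Al → 1.0000 mol Al2O3 per formula unit; M(Al2O3) = 101.961, so Al2O3 mass = 101.961 g.
101.961/460.840 × 100 = 22.13 wt%.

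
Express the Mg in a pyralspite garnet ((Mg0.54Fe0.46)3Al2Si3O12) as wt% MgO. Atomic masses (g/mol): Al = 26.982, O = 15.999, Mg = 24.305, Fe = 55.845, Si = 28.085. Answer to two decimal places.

M((Mg0.54Fe0.46)3Al2Si3O12) = 446.647 g/mol; M(MgO) = 40.304 g/mol.
Moles MgO per formula unit = 1.62 Mg ÷ 1 = 1.6200.
MgO fraction = (1.6200 × 40.304) / 446.647 = 65.292/446.647 = 0.1462.

14.62 wt%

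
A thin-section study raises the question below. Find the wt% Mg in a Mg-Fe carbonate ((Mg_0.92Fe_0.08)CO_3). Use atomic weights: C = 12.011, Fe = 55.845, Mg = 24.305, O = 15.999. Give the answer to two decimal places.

25.75 mass %

Formula mass = 0.92·24.305 + 0.08·55.845 + 1·12.011 + 3·15.999 = 86.836 g/mol, of which 22.361 g is Mg.
So Mg makes up 22.361/86.836 = 0.2575 of the mass, i.e. 25.75%.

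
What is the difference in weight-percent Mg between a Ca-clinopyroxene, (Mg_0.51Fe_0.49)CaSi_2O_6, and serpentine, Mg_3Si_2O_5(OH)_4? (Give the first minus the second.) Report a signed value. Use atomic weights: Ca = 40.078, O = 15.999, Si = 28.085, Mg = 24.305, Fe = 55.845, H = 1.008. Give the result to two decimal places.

-20.97 percentage points

First mineral: 12.396 g Mg in 232.002 g formula = 5.34 wt% Mg.
Second mineral: 72.915 g Mg in 277.108 g formula = 26.31 wt% Mg.
5.34% − 26.31% gives a difference of -20.97 percentage points.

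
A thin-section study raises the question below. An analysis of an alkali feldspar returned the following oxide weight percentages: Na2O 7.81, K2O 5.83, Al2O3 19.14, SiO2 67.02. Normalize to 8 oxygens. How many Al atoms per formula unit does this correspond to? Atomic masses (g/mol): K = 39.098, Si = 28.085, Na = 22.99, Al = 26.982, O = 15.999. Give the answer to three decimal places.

Na2O: 7.81/61.979 = 0.12601 mol → 0.25202 mol Na, 0.12601 mol O.
K2O: 5.83/94.195 = 0.06189 mol → 0.12378 mol K, 0.06189 mol O.
Al2O3: 19.14/101.961 = 0.18772 mol → 0.37544 mol Al, 0.56316 mol O.
SiO2: 67.02/60.083 = 1.11546 mol → 1.11546 mol Si, 2.23092 mol O.
Total oxygen = 2.98198 mol. Normalization factor = 8/2.98198 = 2.68278.
Al per 8 O = 0.37544 × 2.68278 = 1.007.

1.007 Al apfu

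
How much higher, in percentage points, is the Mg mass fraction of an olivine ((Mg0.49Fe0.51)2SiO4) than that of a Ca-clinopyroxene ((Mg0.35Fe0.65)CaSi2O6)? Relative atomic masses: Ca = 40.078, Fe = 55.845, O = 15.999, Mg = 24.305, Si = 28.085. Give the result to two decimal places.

10.19 percentage points

M((Mg0.49Fe0.51)2SiO4) = 172.862 g/mol, so wt% Mg = 23.819/172.862 × 100 = 13.78%.
M((Mg0.35Fe0.65)CaSi2O6) = 237.048 g/mol, so wt% Mg = 8.507/237.048 × 100 = 3.59%.
13.78 − 3.59 = 10.19 pp.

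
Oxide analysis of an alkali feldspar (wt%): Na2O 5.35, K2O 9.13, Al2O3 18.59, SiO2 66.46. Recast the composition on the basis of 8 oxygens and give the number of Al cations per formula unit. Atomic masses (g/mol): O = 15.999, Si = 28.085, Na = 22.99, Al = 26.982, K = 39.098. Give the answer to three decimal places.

5.35 wt% Na2O ÷ 61.979 g/mol = 0.08632 mol, giving 0.17264 Na and 0.08632 O.
9.13 wt% K2O ÷ 94.195 g/mol = 0.09693 mol, giving 0.19386 K and 0.09693 O.
18.59 wt% Al2O3 ÷ 101.961 g/mol = 0.18232 mol, giving 0.36464 Al and 0.54696 O.
66.46 wt% SiO2 ÷ 60.083 g/mol = 1.10614 mol, giving 1.10614 Si and 2.21228 O.
Oxygen sums to 2.94249; scaling by 8/2.94249 = 2.71879 puts the formula on 8 O.
Al: 0.36464 × 2.71879 = 0.991 atoms per formula unit.

0.991 Al apfu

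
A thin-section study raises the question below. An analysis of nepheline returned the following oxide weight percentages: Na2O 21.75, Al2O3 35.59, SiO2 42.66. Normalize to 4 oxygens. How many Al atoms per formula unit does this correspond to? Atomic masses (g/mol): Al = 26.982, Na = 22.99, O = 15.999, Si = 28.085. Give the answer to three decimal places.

0.991 Al apfu

Na2O: 21.75/61.979 = 0.35093 mol → 0.70186 mol Na, 0.35093 mol O.
Al2O3: 35.59/101.961 = 0.34906 mol → 0.69812 mol Al, 1.04718 mol O.
SiO2: 42.66/60.083 = 0.71002 mol → 0.71002 mol Si, 1.42004 mol O.
Total oxygen = 2.81815 mol. Normalization factor = 4/2.81815 = 1.41937.
Al per 4 O = 0.69812 × 1.41937 = 0.991.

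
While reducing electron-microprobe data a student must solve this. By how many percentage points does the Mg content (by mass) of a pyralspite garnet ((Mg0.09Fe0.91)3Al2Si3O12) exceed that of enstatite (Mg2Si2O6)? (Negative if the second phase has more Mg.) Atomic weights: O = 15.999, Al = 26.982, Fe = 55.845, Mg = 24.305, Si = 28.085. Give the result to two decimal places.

-22.87 percentage points

M((Mg0.09Fe0.91)3Al2Si3O12) = 489.226 g/mol, so wt% Mg = 6.562/489.226 × 100 = 1.34%.
M(Mg2Si2O6) = 200.774 g/mol, so wt% Mg = 48.610/200.774 × 100 = 24.21%.
1.34 − 24.21 = -22.87 pp.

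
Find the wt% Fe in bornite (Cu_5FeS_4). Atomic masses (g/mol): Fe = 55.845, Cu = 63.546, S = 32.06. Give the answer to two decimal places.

Formula mass = 5*63.546 + 1*55.845 + 4*32.06 = 501.815 g/mol, of which 55.845 g is Fe.
So Fe makes up 55.845/501.815 = 0.1113 of the mass, i.e. 11.13%.

11.13 mass %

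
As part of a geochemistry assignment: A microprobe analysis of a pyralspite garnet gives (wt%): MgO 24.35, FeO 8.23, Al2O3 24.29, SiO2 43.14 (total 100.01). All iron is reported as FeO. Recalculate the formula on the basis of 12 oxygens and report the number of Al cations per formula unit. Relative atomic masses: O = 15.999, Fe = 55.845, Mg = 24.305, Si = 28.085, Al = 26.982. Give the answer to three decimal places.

MgO: 24.35/40.304 = 0.60416 mol → 0.60416 mol Mg, 0.60416 mol O.
FeO: 8.23/71.844 = 0.11455 mol → 0.11455 mol Fe, 0.11455 mol O.
Al2O3: 24.29/101.961 = 0.23823 mol → 0.47646 mol Al, 0.71469 mol O.
SiO2: 43.14/60.083 = 0.71801 mol → 0.71801 mol Si, 1.43602 mol O.
Total oxygen = 2.86942 mol. Normalization factor = 12/2.86942 = 4.18203.
Al per 12 O = 0.47646 × 4.18203 = 1.993.

1.993 Al apfu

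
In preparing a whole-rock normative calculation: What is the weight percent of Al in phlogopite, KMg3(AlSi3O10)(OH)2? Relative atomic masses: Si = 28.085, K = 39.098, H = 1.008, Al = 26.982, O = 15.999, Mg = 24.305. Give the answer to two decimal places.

6.47 mass %

Formula mass = 1·39.098 + 3·24.305 + 1·26.982 + 3·28.085 + 12·15.999 + 2·1.008 = 417.254 g/mol, of which 26.982 g is Al.
So Al makes up 26.982/417.254 = 0.0647 of the mass, i.e. 6.47%.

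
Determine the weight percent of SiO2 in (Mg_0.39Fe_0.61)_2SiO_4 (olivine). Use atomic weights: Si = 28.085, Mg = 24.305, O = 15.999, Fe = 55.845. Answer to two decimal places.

33.53 wt%

M((Mg_0.39Fe_0.61)_2SiO_4) = 179.170 g/mol; M(SiO2) = 60.083 g/mol.
Moles SiO2 per formula unit = 1 Si ÷ 1 = 1.0000.
SiO2 fraction = (1.0000 × 60.083) / 179.170 = 60.083/179.170 = 0.3353.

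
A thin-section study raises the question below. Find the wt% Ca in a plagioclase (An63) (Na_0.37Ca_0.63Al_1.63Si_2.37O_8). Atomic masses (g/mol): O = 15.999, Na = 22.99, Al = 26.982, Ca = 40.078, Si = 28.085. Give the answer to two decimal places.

9.27 wt%

Formula mass = 0.37·22.99 + 0.63·40.078 + 1.63·26.982 + 2.37·28.085 + 8·15.999 = 272.290 g/mol, of which 25.249 g is Ca.
So Ca makes up 25.249/272.290 = 0.0927 of the mass, i.e. 9.27%.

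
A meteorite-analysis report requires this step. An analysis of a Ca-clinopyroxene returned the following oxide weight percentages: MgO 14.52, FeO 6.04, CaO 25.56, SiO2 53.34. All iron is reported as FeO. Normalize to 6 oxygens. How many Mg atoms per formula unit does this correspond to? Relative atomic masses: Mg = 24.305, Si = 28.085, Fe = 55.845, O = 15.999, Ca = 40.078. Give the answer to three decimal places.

MgO: 14.52/40.304 = 0.36026 mol → 0.36026 mol Mg, 0.36026 mol O.
FeO: 6.04/71.844 = 0.08407 mol → 0.08407 mol Fe, 0.08407 mol O.
CaO: 25.56/56.077 = 0.45580 mol → 0.45580 mol Ca, 0.45580 mol O.
SiO2: 53.34/60.083 = 0.88777 mol → 0.88777 mol Si, 1.77554 mol O.
Total oxygen = 2.67567 mol. Normalization factor = 6/2.67567 = 2.24243.
Mg per 6 O = 0.36026 × 2.24243 = 0.808.

0.808 Mg apfu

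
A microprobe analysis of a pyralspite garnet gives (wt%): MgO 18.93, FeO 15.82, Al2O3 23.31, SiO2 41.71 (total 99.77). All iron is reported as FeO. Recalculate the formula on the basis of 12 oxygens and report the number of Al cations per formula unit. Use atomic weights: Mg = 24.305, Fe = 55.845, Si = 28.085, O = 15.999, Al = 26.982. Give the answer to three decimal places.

18.93 wt% MgO ÷ 40.304 g/mol = 0.46968 mol, giving 0.46968 Mg and 0.46968 O.
15.82 wt% FeO ÷ 71.844 g/mol = 0.22020 mol, giving 0.22020 Fe and 0.22020 O.
23.31 wt% Al2O3 ÷ 101.961 g/mol = 0.22862 mol, giving 0.45724 Al and 0.68586 O.
41.71 wt% SiO2 ÷ 60.083 g/mol = 0.69421 mol, giving 0.69421 Si and 1.38842 O.
Oxygen sums to 2.76416; scaling by 12/2.76416 = 4.34128 puts the formula on 12 O.
Al: 0.45724 × 4.34128 = 1.985 atoms per formula unit.

1.985 Al apfu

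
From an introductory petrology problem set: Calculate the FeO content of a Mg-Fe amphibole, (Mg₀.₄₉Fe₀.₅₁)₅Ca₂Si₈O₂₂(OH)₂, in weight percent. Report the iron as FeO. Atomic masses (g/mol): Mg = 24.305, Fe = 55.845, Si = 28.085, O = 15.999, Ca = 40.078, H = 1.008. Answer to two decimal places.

Molar mass of (Mg₀.₄₉Fe₀.₅₁)₅Ca₂Si₈O₂₂(OH)₂ = 2.45·24.305 + 2.55·55.845 + 2·40.078 + 8·28.085 + 24·15.999 + 2·1.008 = 892.780 g/mol.
Each formula unit contains 2.55 Fe, equivalent to 2.55/1 = 2.5500 mol FeO.
M(FeO) = 1×55.845 + 1×15.999 = 71.844 g/mol.
Mass of FeO per formula unit = 2.5500 × 71.844 = 183.202 g.
FeO wt% = 183.202 / 892.780 × 100 = 20.52%.

20.52 wt%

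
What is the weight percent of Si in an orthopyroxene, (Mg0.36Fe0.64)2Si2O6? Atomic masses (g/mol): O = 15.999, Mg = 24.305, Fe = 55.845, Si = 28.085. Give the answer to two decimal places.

23.29 wt%

Formula mass = 0.72×24.305 + 1.28×55.845 + 2×28.085 + 6×15.999 = 241.145 g/mol, of which 56.170 g is Si.
So Si makes up 56.170/241.145 = 0.2329 of the mass, i.e. 23.29%.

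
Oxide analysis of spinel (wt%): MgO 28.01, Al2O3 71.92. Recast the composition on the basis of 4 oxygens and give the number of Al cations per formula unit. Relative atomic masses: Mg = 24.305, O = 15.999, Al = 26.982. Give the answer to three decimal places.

2.007 Al apfu

28.01 wt% MgO ÷ 40.304 g/mol = 0.69497 mol, giving 0.69497 Mg and 0.69497 O.
71.92 wt% Al2O3 ÷ 101.961 g/mol = 0.70537 mol, giving 1.41074 Al and 2.11611 O.
Oxygen sums to 2.81108; scaling by 4/2.81108 = 1.42294 puts the formula on 4 O.
Al: 1.41074 × 1.42294 = 2.007 atoms per formula unit.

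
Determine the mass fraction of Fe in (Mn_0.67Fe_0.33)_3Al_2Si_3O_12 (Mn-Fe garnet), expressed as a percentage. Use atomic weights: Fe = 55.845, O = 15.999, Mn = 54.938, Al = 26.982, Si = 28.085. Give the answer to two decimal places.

M((Mn_0.67Fe_0.33)_3Al_2Si_3O_12) = 495.919 g/mol.
Fe contributes 0.99 × 55.845 = 55.287 g per mole.
55.287/495.919 = 0.1115 → 11.15%.

11.15 weight percent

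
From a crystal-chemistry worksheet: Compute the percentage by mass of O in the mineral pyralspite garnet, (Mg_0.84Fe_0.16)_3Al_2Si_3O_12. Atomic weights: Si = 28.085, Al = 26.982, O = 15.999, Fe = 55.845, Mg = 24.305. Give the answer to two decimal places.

45.90 mass %

Molar mass of (Mg_0.84Fe_0.16)_3Al_2Si_3O_12: 2.52·24.305 + 0.48·55.845 + 2·26.982 + 3·28.085 + 12·15.999 = 418.261 g/mol.
Mass of O per formula unit: 12 × 15.999 = 191.988 g.
Weight fraction O = 191.988 / 418.261 = 0.4590.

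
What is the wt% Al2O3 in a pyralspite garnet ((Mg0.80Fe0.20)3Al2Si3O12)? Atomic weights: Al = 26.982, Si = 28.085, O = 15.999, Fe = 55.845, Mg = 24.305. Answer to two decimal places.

Molar mass of (Mg0.80Fe0.20)3Al2Si3O12 = 2.40·24.305 + 0.60·55.845 + 2·26.982 + 3·28.085 + 12·15.999 = 422.046 g/mol.
Each formula unit contains 2 Al, equivalent to 2/2 = 1.0000 mol Al2O3.
M(Al2O3) = 2×26.982 + 3×15.999 = 101.961 g/mol.
Mass of Al2O3 per formula unit = 1.0000 × 101.961 = 101.961 g.
Al2O3 wt% = 101.961 / 422.046 × 100 = 24.16%.

24.16 wt%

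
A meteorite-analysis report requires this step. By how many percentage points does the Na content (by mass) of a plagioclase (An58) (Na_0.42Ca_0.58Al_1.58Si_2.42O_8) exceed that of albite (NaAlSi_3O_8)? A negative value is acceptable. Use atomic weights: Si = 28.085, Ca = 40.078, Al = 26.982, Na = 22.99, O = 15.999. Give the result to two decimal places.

First mineral: 9.656 g Na in 271.490 g formula = 3.56 wt% Na.
Second mineral: 22.990 g Na in 262.219 g formula = 8.77 wt% Na.
3.56% − 8.77% gives a difference of -5.21 percentage points.

-5.21 percentage points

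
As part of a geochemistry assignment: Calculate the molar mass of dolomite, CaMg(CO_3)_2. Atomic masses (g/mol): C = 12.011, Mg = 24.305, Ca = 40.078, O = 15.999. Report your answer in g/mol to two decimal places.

Ca: 1 × 40.078 = 40.0780
Mg: 1 × 24.305 = 24.3050
C: 2 × 12.011 = 24.0220
O: 6 × 15.999 = 95.9940
Summing the contributions gives the formula mass.

184.40 g/mol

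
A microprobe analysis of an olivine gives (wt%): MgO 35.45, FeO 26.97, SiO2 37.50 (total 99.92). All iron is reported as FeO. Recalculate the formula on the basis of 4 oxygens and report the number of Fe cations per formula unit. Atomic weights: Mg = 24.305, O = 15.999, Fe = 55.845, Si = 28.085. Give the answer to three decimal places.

0.600 Fe apfu

35.45 wt% MgO ÷ 40.304 g/mol = 0.87957 mol, giving 0.87957 Mg and 0.87957 O.
26.97 wt% FeO ÷ 71.844 g/mol = 0.37540 mol, giving 0.37540 Fe and 0.37540 O.
37.50 wt% SiO2 ÷ 60.083 g/mol = 0.62414 mol, giving 0.62414 Si and 1.24828 O.
Oxygen sums to 2.50325; scaling by 4/2.50325 = 1.59792 puts the formula on 4 O.
Fe: 0.37540 × 1.59792 = 0.600 atoms per formula unit.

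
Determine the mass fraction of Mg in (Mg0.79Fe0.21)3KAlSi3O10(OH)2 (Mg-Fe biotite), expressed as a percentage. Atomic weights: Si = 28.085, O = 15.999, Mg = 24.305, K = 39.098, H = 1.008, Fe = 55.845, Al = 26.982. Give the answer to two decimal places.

13.18 mass %

M((Mg0.79Fe0.21)3KAlSi3O10(OH)2) = 437.124 g/mol.
Mg contributes 2.37 × 24.305 = 57.603 g per mole.
57.603/437.124 = 0.1318 → 13.18%.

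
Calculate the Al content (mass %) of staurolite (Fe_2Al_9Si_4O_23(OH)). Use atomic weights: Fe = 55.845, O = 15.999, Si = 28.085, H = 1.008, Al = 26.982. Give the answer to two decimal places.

M(Fe_2Al_9Si_4O_23(OH)) = 851.852 g/mol.
Al contributes 9 × 26.982 = 242.838 g per mole.
242.838/851.852 = 0.2851 → 28.51%.

28.51 mass %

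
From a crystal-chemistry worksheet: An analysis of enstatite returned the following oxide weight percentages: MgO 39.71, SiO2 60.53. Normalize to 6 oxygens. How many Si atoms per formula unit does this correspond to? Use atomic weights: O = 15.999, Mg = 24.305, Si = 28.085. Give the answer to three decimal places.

MgO (M=40.304): mol = 0.98526; Mg = 0.98526, O = 0.98526.
SiO2 (M=60.083): mol = 1.00744; Si = 1.00744, O = 2.01488.
ΣO = 3.00014; factor = 6/ΣO = 1.99991.
Si apfu = 1.00744 × 1.99991 = 2.015.

2.015 Si apfu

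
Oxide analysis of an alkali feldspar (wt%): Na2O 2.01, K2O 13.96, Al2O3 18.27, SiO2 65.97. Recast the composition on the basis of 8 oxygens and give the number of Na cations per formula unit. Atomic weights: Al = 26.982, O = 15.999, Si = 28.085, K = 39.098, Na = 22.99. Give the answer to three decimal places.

0.178 Na apfu

2.01 wt% Na2O ÷ 61.979 g/mol = 0.03243 mol, giving 0.06486 Na and 0.03243 O.
13.96 wt% K2O ÷ 94.195 g/mol = 0.14820 mol, giving 0.29640 K and 0.14820 O.
18.27 wt% Al2O3 ÷ 101.961 g/mol = 0.17919 mol, giving 0.35838 Al and 0.53757 O.
65.97 wt% SiO2 ÷ 60.083 g/mol = 1.09798 mol, giving 1.09798 Si and 2.19596 O.
Oxygen sums to 2.91416; scaling by 8/2.91416 = 2.74522 puts the formula on 8 O.
Na: 0.06486 × 2.74522 = 0.178 atoms per formula unit.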